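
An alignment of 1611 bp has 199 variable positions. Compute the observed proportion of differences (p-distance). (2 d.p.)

p = 199/1611 = 0.123525… ≈ 0.12 (to 2 d.p.).

0.12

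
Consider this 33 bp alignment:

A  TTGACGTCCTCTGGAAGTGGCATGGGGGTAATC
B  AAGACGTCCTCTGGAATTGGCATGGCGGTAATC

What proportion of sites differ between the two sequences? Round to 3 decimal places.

The sequences differ at 4 of 33 positions (sites 1, 2, 17, 26).
p = 4/33 = 0.121212… ≈ 0.121 (to 3 d.p.).

0.121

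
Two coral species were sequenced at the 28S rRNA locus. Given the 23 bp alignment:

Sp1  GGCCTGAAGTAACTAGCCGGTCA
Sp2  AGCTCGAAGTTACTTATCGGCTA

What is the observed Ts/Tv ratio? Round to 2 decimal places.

3.50

Transitions are A↔G and C↔T; transversions are all other mismatches.
Transitions: 7. Transversions: 2.
R = 7/2 = 3.50.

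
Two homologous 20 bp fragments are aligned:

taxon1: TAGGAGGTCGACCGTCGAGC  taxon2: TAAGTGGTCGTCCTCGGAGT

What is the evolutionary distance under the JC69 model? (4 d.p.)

0.4715

The sequences differ at 7 of 20 sites (3, 5, 11, 14, 15, 16, 20), so p = 7/20 = 0.35.
d = −(3/4) ln(1 − 4p/3) = −0.75 ln(1 − 0.466667) = −0.75 ln(0.533333)
  = −0.75 × (-0.628609) = 0.471457 substitutions/site.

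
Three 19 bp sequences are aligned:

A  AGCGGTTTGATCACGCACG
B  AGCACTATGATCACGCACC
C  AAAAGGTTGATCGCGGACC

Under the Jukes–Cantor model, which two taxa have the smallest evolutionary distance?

A–B: 4/19 differ, p = 0.211, d = 0.247.
A–C: 7/19 differ, p = 0.368, d = 0.507.
B–C: 7/19 differ, p = 0.368, d = 0.507.
The smallest distance is between A and B.

A and B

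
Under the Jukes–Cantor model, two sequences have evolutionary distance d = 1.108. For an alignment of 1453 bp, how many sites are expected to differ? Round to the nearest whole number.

841

Invert JC69: p = (3/4)(1 − e^(−4d/3)) = 0.75 × (1 − e^(-1.477333)) = 0.75 × (1 − 0.228246) = 0.578816.
Expected differing sites = pL ≈ 0.578816 × 1453 = 841.019648 ≈ 841.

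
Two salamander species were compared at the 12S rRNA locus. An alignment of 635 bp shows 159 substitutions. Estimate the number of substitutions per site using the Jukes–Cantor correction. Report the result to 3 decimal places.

p = 159/635 ≈ 0.250394.
d = −(3/4) ln(1 − 4p/3) = −0.75 ln(1 − 0.333859) = −0.75 ln(0.666141)
  = −0.75 × (-0.406254) = 0.304691 substitutions/site.

0.305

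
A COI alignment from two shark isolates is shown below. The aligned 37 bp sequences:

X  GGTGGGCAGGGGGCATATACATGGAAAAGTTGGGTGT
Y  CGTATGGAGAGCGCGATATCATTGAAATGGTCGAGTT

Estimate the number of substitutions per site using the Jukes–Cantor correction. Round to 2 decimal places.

0.78

The sequences differ at 18 of 37 sites, so p = 18/37 ≈ 0.486486.
d = −(3/4) ln(1 − 4p/3) = −0.75 ln(1 − 0.648648) = −0.75 ln(0.351352)
  = −0.75 × (-1.045967) = 0.784475 substitutions/site.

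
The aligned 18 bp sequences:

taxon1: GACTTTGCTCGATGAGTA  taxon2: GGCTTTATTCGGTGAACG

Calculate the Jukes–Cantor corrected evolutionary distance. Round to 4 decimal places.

The sequences differ at 7 of 18 sites (2, 7, 8, 12, 16, 17, 18), so p = 7/18 ≈ 0.388889.
d = −(3/4) ln(1 − 4p/3) = −0.75 ln(1 − 0.518519) = −0.75 ln(0.481481)
  = −0.75 × (-0.730889) = 0.548167 substitutions/site.

0.5482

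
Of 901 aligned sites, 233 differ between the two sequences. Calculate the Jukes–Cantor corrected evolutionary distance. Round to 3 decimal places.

p = 233/901 ≈ 0.258602.
d = −(3/4) ln(1 − 4p/3) = −0.75 ln(1 − 0.344803) = −0.75 ln(0.655197)
  = −0.75 × (-0.422819) = 0.317114 substitutions/site.

0.317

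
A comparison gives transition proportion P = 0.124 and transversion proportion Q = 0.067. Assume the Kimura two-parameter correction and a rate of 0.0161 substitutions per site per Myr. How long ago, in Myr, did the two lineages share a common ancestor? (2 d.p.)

6.99

Under the Kimura two-parameter model, d = −½ ln(1 − 2P − Q) − ¼ ln(1 − 2Q).
1 − 2P − Q = 0.685, giving −½ ln(0.685) = 0.189168.
1 − 2Q = 0.866, giving −¼ ln(0.866) = 0.035968.
d = 0.189168 + 0.035968 = 0.225136.
Under a molecular clock d = 2μt, so t = d/(2μ) = 0.225136 / (2 × 0.0161) = 6.99 Myr.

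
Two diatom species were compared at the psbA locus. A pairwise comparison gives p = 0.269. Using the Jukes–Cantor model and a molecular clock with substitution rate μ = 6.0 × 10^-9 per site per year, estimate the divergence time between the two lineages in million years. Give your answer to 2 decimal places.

d = −(3/4) ln(1 − 4p/3) = −0.75 ln(1 − 0.358667) = −0.75 ln(0.641333)
  = −0.75 × (-0.444206) = 0.333155 substitutions/site.
Under a molecular clock d = 2μt, so t = d/(2μ) = 0.333155 / (2 × 6.0 × 10^-9) = 27.76 million years.

27.76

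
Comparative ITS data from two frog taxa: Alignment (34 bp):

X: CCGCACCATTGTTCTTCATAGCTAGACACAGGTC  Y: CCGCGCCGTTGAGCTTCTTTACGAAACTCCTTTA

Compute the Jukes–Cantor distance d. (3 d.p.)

0.597

The sequences differ at 14 of 34 sites, so p = 14/34 ≈ 0.411765.
d = −(3/4) ln(1 − 4p/3) = −0.75 ln(1 − 0.54902) = −0.75 ln(0.45098)
  = −0.75 × (-0.796332) = 0.597249 substitutions/site.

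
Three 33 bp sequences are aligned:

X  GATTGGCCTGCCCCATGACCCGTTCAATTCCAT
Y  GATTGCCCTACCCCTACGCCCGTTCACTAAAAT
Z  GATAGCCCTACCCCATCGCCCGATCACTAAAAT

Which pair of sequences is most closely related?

Y and Z

X–Y: 10/33 differ, p = 0.303, d = 0.388.
X–Z: 10/33 differ, p = 0.303, d = 0.388.
Y–Z: 4/33 differ, p = 0.121, d = 0.132.
The smallest distance is between Y and Z.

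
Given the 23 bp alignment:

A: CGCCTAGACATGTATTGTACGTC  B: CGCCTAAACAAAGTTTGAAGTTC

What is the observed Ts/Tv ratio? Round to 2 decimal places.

0.33

Transitions are A↔G and C↔T; transversions are all other mismatches.
Transitions: 2. Transversions: 6.
R = 2/6 = 0.333333… ≈ 0.33 (to 2 d.p.).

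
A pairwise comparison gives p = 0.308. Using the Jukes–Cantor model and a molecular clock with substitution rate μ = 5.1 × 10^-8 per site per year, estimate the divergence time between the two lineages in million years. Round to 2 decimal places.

d = −(3/4) ln(1 − 4p/3) = −0.75 ln(1 − 0.410667) = −0.75 ln(0.589333)
  = −0.75 × (-0.528764) = 0.396573 substitutions/site.
Under a molecular clock d = 2μt, so t = d/(2μ) = 0.396573 / (2 × 5.1 × 10^-8) = 3.89 million years.

3.89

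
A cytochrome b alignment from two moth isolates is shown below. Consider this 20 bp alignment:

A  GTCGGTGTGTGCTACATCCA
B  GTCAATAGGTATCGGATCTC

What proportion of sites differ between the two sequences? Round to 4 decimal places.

The sequences differ at 11 of 20 positions.
p = 11/20 = 0.5500.

0.5500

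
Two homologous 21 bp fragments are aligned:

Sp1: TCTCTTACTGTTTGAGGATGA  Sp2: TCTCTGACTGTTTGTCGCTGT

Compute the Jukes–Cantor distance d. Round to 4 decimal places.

0.2865

The sequences differ at 5 of 21 sites (6, 15, 16, 18, 21), so p = 5/21 ≈ 0.238095.
d = −(3/4) ln(1 − 4p/3) = −0.75 ln(1 − 0.31746) = −0.75 ln(0.68254)
  = −0.75 × (-0.381934) = 0.286451 substitutions/site.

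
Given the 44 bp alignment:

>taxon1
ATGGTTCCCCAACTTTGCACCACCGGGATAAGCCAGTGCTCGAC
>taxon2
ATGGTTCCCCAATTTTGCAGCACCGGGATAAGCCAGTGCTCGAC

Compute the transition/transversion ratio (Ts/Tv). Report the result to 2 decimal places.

Transitions are A↔G and C↔T; transversions are all other mismatches.
Transitions: 1. Transversions: 1.
R = 1/1 = 1.00.

1.00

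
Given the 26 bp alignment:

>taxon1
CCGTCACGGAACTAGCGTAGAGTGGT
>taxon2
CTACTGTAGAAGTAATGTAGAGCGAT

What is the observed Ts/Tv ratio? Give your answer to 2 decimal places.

Transitions are A↔G and C↔T; transversions are all other mismatches.
Transitions: 11. Transversions: 1.
R = 11/1 = 11.00.

11.00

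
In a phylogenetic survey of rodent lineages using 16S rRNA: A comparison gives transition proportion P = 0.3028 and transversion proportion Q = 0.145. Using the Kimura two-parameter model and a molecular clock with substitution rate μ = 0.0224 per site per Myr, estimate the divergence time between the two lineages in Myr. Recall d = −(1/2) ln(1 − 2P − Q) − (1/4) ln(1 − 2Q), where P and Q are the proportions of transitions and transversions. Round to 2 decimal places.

17.41

Under the Kimura two-parameter model, d = −½ ln(1 − 2P − Q) − ¼ ln(1 − 2Q).
1 − 2P − Q = 0.2494, giving −½ ln(0.2494) = 0.694349.
1 − 2Q = 0.71, giving −¼ ln(0.71) = 0.085623.
d = 0.694349 + 0.085623 = 0.779972.
Under a molecular clock d = 2μt, so t = d/(2μ) = 0.779972 / (2 × 0.0224) = 17.41 Myr.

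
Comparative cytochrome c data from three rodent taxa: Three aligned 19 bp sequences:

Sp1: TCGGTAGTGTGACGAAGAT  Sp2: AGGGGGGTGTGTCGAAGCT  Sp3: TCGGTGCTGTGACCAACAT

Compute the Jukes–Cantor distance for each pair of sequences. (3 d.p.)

Sp1–Sp2: 6/19 sites differ → p ≈ 0.315789, d = −0.75 ln(1 − 0.421052) = 0.409907 ≈ 0.410.
Sp1–Sp3: 4/19 sites differ → p ≈ 0.210526, d = −0.75 ln(1 − 0.280701) = 0.247109 ≈ 0.247.
Sp2–Sp3: 8/19 sites differ → p ≈ 0.421053, d = −0.75 ln(1 − 0.561404) = 0.618132 ≈ 0.618.

d(Sp1,Sp2) = 0.410, d(Sp1,Sp3) = 0.247, d(Sp2,Sp3) = 0.618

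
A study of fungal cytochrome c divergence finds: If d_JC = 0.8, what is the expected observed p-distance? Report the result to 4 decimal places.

p = (3/4)(1 − e^(−4d/3)) = 0.75 × (1 − e^(-1.066667)) = 0.75 × (1 − 0.344154) = 0.491885.

0.4919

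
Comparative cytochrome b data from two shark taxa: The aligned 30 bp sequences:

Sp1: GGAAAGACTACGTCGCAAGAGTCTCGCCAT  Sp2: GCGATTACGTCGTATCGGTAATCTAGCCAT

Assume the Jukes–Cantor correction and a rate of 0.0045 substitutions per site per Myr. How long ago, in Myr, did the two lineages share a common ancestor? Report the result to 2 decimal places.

The sequences differ at 13 of 30 sites, so p = 13/30 ≈ 0.433333.
d = −(3/4) ln(1 − 4p/3) = −0.75 ln(1 − 0.577777) = −0.75 ln(0.422223)
  = −0.75 × (-0.862222) = 0.646667 substitutions/site.
Under a molecular clock d = 2μt, so t = d/(2μ) = 0.646667 / (2 × 0.0045) = 71.85 Myr.

71.85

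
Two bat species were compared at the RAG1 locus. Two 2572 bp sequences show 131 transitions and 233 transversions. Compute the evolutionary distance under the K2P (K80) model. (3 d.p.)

0.157

P = 131/2572 ≈ 0.050933 and Q = 233/2572 ≈ 0.090591.
Under the Kimura two-parameter model, d = −½ ln(1 − 2P − Q) − ¼ ln(1 − 2Q).
1 − 2P − Q = 0.807543, giving −½ ln(0.807543) = 0.106879.
1 − 2Q = 0.818818, giving −¼ ln(0.818818) = 0.049973.
d = 0.106879 + 0.049973 = 0.156852.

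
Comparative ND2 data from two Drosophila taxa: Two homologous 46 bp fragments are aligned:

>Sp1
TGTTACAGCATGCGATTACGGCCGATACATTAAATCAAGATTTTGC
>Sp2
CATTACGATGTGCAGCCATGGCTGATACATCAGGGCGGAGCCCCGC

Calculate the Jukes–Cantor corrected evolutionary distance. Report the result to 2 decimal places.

The sequences differ at 24 of 46 sites, so p = 24/46 ≈ 0.521739.
d = −(3/4) ln(1 − 4p/3) = −0.75 ln(1 − 0.695652) = −0.75 ln(0.304348)
  = −0.75 × (-1.189583) = 0.892187 substitutions/site.

0.89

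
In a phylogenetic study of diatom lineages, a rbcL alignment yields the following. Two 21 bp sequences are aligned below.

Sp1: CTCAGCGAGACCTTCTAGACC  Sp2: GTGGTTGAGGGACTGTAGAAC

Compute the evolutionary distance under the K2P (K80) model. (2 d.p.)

0.90

Of 21 sites, 4 differences are transitions and 7 are transversions, so P = 4/21 ≈ 0.190476 and Q = 7/21 ≈ 0.333333.
Under the Kimura two-parameter model, d = −½ ln(1 − 2P − Q) − ¼ ln(1 − 2Q).
1 − 2P − Q = 0.285715, giving −½ ln(0.285715) = 0.626380.
1 − 2Q = 0.333334, giving −¼ ln(0.333334) = 0.274653.
d = 0.626380 + 0.274653 = 0.901033.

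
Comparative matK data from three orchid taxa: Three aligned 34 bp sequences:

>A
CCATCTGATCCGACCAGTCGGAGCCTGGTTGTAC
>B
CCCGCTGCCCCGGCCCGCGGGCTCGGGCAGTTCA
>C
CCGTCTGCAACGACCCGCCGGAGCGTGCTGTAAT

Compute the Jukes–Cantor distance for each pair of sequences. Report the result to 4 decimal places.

d(A,B) = 0.9178, d(A,C) = 0.4770, d(B,C) = 0.5347

A–B: 18/34 sites differ → p ≈ 0.529412, d = −0.75 ln(1 − 0.705883) = 0.917833 ≈ 0.9178.
A–C: 12/34 sites differ → p ≈ 0.352941, d = −0.75 ln(1 − 0.470588) = 0.476991 ≈ 0.4770.
B–C: 13/34 sites differ → p ≈ 0.382353, d = −0.75 ln(1 − 0.509804) = 0.534712 ≈ 0.5347.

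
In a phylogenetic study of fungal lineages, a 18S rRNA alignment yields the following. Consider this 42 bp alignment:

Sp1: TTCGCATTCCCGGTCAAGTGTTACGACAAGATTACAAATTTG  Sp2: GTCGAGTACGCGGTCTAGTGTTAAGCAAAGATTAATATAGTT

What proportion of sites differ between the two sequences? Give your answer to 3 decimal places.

The sequences differ at 15 of 42 positions.
p = 15/42 = 0.357142… ≈ 0.357 (to 3 d.p.).

0.357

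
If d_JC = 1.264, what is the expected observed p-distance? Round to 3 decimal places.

p = (3/4)(1 − e^(−4d/3)) = 0.75 × (1 − e^(-1.685333)) = 0.75 × (1 − 0.185383) = 0.610963.

0.611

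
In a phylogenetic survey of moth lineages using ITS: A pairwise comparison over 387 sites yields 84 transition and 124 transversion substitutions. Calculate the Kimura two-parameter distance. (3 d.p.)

P = 84/387 ≈ 0.217054 and Q = 124/387 ≈ 0.320413.
Under the Kimura two-parameter model, d = −½ ln(1 − 2P − Q) − ¼ ln(1 − 2Q).
1 − 2P − Q = 0.245479, giving −½ ln(0.245479) = 0.702272.
1 − 2Q = 0.359174, giving −¼ ln(0.359174) = 0.255987.
d = 0.702272 + 0.255987 = 0.958259.

0.958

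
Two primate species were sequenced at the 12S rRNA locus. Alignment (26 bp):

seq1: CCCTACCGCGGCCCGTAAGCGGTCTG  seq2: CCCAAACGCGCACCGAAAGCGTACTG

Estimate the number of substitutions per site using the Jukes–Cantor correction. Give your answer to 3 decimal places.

The sequences differ at 7 of 26 sites (4, 6, 11, 12, 16, 22, 23), so p = 7/26 ≈ 0.269231.
d = −(3/4) ln(1 − 4p/3) = −0.75 ln(1 − 0.358975) = −0.75 ln(0.641025)
  = −0.75 × (-0.444687) = 0.333515 substitutions/site.

0.334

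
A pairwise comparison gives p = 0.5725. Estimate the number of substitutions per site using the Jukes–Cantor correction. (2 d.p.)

d = −(3/4) ln(1 − 4p/3) = −0.75 ln(1 − 0.763333) = −0.75 ln(0.236667)
  = −0.75 × (-1.441101) = 1.080826 substitutions/site.

1.08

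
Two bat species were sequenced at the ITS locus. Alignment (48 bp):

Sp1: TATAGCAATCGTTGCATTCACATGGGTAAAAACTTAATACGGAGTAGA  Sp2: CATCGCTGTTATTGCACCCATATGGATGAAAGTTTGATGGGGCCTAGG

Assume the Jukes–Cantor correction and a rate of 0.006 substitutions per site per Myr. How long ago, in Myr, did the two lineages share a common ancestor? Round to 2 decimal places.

46.89

The sequences differ at 19 of 48 sites, so p = 19/48 ≈ 0.395833.
d = −(3/4) ln(1 − 4p/3) = −0.75 ln(1 − 0.527777) = −0.75 ln(0.472223)
  = −0.75 × (-0.750304) = 0.562728 substitutions/site.
Under a molecular clock d = 2μt, so t = d/(2μ) = 0.562728 / (2 × 0.006) = 46.89 Myr.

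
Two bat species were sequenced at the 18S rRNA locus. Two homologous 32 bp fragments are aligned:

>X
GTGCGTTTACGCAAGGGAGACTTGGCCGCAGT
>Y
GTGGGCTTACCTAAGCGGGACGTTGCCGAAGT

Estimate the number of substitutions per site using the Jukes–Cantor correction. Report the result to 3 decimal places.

The sequences differ at 9 of 32 sites (4, 6, 11, 12, 16, 18, 22, 24, 29), so p = 9/32 = 0.28125.
d = −(3/4) ln(1 − 4p/3) = −0.75 ln(1 − 0.375) = −0.75 ln(0.625)
  = −0.75 × (-0.470004) = 0.352503 substitutions/site.

0.353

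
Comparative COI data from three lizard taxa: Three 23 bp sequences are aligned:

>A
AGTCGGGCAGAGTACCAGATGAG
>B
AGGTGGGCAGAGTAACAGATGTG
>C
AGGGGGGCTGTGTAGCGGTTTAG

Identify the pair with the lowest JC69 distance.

A–B: 4/23 differ, p = 0.174, d = 0.198.
A–C: 8/23 differ, p = 0.348, d = 0.467.
B–C: 8/23 differ, p = 0.348, d = 0.467.
The smallest distance is between A and B.

A and B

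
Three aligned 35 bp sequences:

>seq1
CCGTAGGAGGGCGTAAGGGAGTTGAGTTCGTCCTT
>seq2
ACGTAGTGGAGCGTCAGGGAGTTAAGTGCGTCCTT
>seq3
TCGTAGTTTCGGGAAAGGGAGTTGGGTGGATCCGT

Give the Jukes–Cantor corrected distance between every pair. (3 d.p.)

d(seq1,seq2) = 0.233, d(seq1,seq3) = 0.458, d(seq2,seq3) = 0.458

seq1–seq2: 7/35 sites differ → p = 0.2, d = −0.75 ln(1 − 0.266667) = 0.232617 ≈ 0.233.
seq1–seq3: 12/35 sites differ → p ≈ 0.342857, d = −0.75 ln(1 − 0.457143) = 0.458182 ≈ 0.458.
seq2–seq3: 12/35 sites differ → p ≈ 0.342857, d = −0.75 ln(1 − 0.457143) = 0.458182 ≈ 0.458.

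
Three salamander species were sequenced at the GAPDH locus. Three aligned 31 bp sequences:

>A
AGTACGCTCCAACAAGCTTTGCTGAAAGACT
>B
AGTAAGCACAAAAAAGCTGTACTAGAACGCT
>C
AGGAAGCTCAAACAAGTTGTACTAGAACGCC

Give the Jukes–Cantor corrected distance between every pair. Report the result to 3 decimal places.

d(A,B) = 0.422, d(A,C) = 0.481, d(B,C) = 0.182

A–B: 10/31 sites differ → p ≈ 0.322581, d = −0.75 ln(1 − 0.430108) = 0.421731 ≈ 0.422.
A–C: 11/31 sites differ → p ≈ 0.354839, d = −0.75 ln(1 − 0.473119) = 0.480585 ≈ 0.481.
B–C: 5/31 sites differ → p ≈ 0.16129, d = −0.75 ln(1 − 0.215053) = 0.181604 ≈ 0.182.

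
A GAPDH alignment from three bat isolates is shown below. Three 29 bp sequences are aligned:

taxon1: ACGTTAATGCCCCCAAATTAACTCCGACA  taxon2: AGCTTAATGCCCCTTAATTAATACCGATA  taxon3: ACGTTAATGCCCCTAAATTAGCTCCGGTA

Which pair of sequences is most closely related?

taxon1–taxon2: 7/29 differ, p = 0.241, d = 0.291.
taxon1–taxon3: 4/29 differ, p = 0.138, d = 0.152.
taxon2–taxon3: 7/29 differ, p = 0.241, d = 0.291.
The smallest distance is between taxon1 and taxon3.

taxon1 and taxon3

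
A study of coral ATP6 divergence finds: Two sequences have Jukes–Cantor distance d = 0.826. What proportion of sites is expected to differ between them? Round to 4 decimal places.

p = (3/4)(1 − e^(−4d/3)) = 0.75 × (1 − e^(-1.101333)) = 0.75 × (1 − 0.332428) = 0.500679.

0.5007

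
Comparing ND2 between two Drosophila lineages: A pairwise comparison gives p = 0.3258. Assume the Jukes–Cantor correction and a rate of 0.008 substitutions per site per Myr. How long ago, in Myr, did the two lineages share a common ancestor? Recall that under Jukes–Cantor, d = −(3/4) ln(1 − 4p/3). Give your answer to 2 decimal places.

26.71

d = −(3/4) ln(1 − 4p/3) = −0.75 ln(1 − 0.4344) = −0.75 ln(0.5656)
  = −0.75 × (-0.569868) = 0.427401 substitutions/site.
Under a molecular clock d = 2μt, so t = d/(2μ) = 0.427401 / (2 × 0.008) = 26.71 Myr.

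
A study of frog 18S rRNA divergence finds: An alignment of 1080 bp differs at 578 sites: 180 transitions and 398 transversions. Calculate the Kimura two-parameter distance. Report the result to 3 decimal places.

0.939

P = 180/1080 ≈ 0.166667 and Q = 398/1080 ≈ 0.368519.
Under the Kimura two-parameter model, d = −½ ln(1 − 2P − Q) − ¼ ln(1 − 2Q).
1 − 2P − Q = 0.298147, giving −½ ln(0.298147) = 0.605084.
1 − 2Q = 0.262962, giving −¼ ln(0.262962) = 0.333936.
d = 0.605084 + 0.333936 = 0.939020.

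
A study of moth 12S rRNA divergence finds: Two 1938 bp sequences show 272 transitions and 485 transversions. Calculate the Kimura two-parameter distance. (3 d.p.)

0.552

P = 272/1938 ≈ 0.140351 and Q = 485/1938 ≈ 0.250258.
Under the Kimura two-parameter model, d = −½ ln(1 − 2P − Q) − ¼ ln(1 − 2Q).
1 − 2P − Q = 0.46904, giving −½ ln(0.46904) = 0.378534.
1 − 2Q = 0.499484, giving −¼ ln(0.499484) = 0.173545.
d = 0.378534 + 0.173545 = 0.552079.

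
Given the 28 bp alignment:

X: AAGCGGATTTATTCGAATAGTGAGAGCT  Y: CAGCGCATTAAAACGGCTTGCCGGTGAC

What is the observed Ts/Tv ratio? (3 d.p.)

0.400

Transitions are A↔G and C↔T; transversions are all other mismatches.
Transitions: 4. Transversions: 10.
R = 4/10 = 0.400.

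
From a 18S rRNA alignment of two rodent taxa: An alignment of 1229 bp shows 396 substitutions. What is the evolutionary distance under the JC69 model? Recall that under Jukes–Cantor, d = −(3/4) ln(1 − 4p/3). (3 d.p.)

0.421

p = 396/1229 ≈ 0.322213.
d = −(3/4) ln(1 − 4p/3) = −0.75 ln(1 − 0.429617) = −0.75 ln(0.570383)
  = −0.75 × (-0.561447) = 0.421085 substitutions/site.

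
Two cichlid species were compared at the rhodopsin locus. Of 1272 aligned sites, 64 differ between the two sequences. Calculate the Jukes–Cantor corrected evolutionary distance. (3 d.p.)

p = 64/1272 ≈ 0.050314.
d = −(3/4) ln(1 − 4p/3) = −0.75 ln(1 − 0.067085) = −0.75 ln(0.932915)
  = −0.75 × (-0.069441) = 0.052081 substitutions/site.

0.052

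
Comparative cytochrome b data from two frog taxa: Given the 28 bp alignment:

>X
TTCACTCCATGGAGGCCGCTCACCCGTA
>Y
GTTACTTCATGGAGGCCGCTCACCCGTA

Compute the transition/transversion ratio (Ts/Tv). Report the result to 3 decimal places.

Transitions are A↔G and C↔T; transversions are all other mismatches.
Transitions: 2. Transversions: 1.
R = 2/1 = 2.000.

2.000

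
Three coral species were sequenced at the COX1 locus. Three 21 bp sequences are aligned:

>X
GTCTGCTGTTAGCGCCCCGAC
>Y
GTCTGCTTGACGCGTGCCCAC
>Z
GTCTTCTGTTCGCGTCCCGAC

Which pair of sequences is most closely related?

X–Y: 7/21 differ, p = 0.333, d = 0.441.
X–Z: 3/21 differ, p = 0.143, d = 0.158.
Y–Z: 6/21 differ, p = 0.286, d = 0.360.
The smallest distance is between X and Z.

X and Z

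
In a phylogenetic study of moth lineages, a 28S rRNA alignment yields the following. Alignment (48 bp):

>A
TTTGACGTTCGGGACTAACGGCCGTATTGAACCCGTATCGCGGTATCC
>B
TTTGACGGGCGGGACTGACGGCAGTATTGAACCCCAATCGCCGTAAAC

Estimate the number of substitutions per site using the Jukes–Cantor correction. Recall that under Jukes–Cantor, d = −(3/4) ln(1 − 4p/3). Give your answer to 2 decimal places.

The sequences differ at 9 of 48 sites (8, 9, 17, 23, 35, 36, 42, 46, 47), so p = 9/48 = 0.1875.
d = −(3/4) ln(1 − 4p/3) = −0.75 ln(1 − 0.25) = −0.75 ln(0.75)
  = −0.75 × (-0.287682) = 0.215762 substitutions/site.

0.22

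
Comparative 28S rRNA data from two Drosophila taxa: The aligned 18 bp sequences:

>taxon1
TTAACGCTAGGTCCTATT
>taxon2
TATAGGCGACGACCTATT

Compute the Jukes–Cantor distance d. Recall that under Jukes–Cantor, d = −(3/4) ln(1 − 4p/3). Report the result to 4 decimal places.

The sequences differ at 6 of 18 sites (2, 3, 5, 8, 10, 12), so p = 6/18 ≈ 0.333333.
d = −(3/4) ln(1 − 4p/3) = −0.75 ln(1 − 0.444444) = −0.75 ln(0.555556)
  = −0.75 × (-0.587786) = 0.440840 substitutions/site.

0.4408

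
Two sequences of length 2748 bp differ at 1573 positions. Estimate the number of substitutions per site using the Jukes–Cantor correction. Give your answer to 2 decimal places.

1.08

p = 1573/2748 ≈ 0.572416.
d = −(3/4) ln(1 − 4p/3) = −0.75 ln(1 − 0.763221) = −0.75 ln(0.236779)
  = −0.75 × (-1.440628) = 1.080471 substitutions/site.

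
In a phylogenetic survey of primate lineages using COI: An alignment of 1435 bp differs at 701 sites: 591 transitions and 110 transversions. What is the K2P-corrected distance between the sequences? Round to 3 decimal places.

1.195

P = 591/1435 ≈ 0.411847 and Q = 110/1435 ≈ 0.076655.
Under the Kimura two-parameter model, d = −½ ln(1 − 2P − Q) − ¼ ln(1 − 2Q).
1 − 2P − Q = 0.099651, giving −½ ln(0.099651) = 1.153041.
1 − 2Q = 0.84669, giving −¼ ln(0.84669) = 0.041605.
d = 1.153041 + 0.041605 = 1.194646.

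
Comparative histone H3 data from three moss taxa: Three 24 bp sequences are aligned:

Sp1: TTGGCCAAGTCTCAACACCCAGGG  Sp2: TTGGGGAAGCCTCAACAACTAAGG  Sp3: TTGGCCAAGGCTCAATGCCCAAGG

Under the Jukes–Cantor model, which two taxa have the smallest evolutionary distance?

Sp1–Sp2: 6/24 differ, p = 0.250, d = 0.304.
Sp1–Sp3: 4/24 differ, p = 0.167, d = 0.188.
Sp2–Sp3: 7/24 differ, p = 0.292, d = 0.369.
The smallest distance is between Sp1 and Sp3.

Sp1 and Sp3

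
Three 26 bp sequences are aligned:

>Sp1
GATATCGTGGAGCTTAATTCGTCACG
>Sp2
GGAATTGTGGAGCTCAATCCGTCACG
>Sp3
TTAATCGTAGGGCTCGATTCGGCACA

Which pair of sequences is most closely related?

Sp1 and Sp2

Sp1–Sp2: 5/26 differ, p = 0.192, d = 0.222.
Sp1–Sp3: 9/26 differ, p = 0.346, d = 0.464.
Sp2–Sp3: 9/26 differ, p = 0.346, d = 0.464.
The smallest distance is between Sp1 and Sp2.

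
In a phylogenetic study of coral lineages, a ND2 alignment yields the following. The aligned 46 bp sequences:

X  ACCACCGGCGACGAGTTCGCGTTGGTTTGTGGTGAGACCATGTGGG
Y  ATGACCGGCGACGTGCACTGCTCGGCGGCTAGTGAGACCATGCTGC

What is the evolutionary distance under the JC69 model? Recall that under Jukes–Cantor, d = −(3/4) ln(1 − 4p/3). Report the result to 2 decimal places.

0.51

The sequences differ at 17 of 46 sites, so p = 17/46 ≈ 0.369565.
d = −(3/4) ln(1 − 4p/3) = −0.75 ln(1 − 0.492753) = −0.75 ln(0.507247)
  = −0.75 × (-0.678757) = 0.509068 substitutions/site.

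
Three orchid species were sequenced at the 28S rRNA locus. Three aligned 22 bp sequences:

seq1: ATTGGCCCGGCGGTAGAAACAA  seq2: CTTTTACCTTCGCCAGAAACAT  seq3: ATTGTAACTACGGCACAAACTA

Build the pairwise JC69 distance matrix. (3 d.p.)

seq1–seq2: 9/22 sites differ → p ≈ 0.409091, d = −0.75 ln(1 − 0.545455) = 0.591344 ≈ 0.591.
seq1–seq3: 8/22 sites differ → p ≈ 0.363636, d = −0.75 ln(1 − 0.484848) = 0.497470 ≈ 0.497.
seq2–seq3: 8/22 sites differ → p ≈ 0.363636, d = −0.75 ln(1 − 0.484848) = 0.497470 ≈ 0.497.

d(seq1,seq2) = 0.591, d(seq1,seq3) = 0.497, d(seq2,seq3) = 0.497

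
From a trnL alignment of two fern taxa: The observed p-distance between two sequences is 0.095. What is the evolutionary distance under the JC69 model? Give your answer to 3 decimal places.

d = −(3/4) ln(1 − 4p/3) = −0.75 ln(1 − 0.126667) = −0.75 ln(0.873333)
  = −0.75 × (-0.135438) = 0.101579 substitutions/site.

0.102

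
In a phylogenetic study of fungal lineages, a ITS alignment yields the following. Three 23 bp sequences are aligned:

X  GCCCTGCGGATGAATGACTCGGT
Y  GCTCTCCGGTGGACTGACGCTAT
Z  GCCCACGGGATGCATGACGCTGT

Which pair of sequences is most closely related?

X and Z

X–Y: 8/23 differ, p = 0.348, d = 0.467.
X–Z: 6/23 differ, p = 0.261, d = 0.321.
Y–Z: 8/23 differ, p = 0.348, d = 0.467.
The smallest distance is between X and Z.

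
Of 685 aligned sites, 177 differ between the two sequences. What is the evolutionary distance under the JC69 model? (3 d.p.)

0.317

p = 177/685 ≈ 0.258394.
d = −(3/4) ln(1 − 4p/3) = −0.75 ln(1 − 0.344525) = −0.75 ln(0.655475)
  = −0.75 × (-0.422395) = 0.316796 substitutions/site.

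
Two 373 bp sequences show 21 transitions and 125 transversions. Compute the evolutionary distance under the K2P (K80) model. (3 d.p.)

P = 21/373 ≈ 0.0563 and Q = 125/373 ≈ 0.335121.
Under the Kimura two-parameter model, d = −½ ln(1 − 2P − Q) − ¼ ln(1 − 2Q).
1 − 2P − Q = 0.552279, giving −½ ln(0.552279) = 0.296851.
1 − 2Q = 0.329758, giving −¼ ln(0.329758) = 0.277349.
d = 0.296851 + 0.277349 = 0.574200.

0.574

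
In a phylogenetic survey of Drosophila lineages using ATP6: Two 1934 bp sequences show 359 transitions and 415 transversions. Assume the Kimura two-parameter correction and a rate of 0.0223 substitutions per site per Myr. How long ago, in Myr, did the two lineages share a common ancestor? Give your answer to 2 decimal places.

P = 359/1934 ≈ 0.185626 and Q = 415/1934 ≈ 0.214581.
Under the Kimura two-parameter model, d = −½ ln(1 − 2P − Q) − ¼ ln(1 − 2Q).
1 − 2P − Q = 0.414167, giving −½ ln(0.414167) = 0.440743.
1 − 2Q = 0.570838, giving −¼ ln(0.570838) = 0.140162.
d = 0.440743 + 0.140162 = 0.580905.
Under a molecular clock d = 2μt, so t = d/(2μ) = 0.580905 / (2 × 0.0223) = 13.02 Myr.

13.02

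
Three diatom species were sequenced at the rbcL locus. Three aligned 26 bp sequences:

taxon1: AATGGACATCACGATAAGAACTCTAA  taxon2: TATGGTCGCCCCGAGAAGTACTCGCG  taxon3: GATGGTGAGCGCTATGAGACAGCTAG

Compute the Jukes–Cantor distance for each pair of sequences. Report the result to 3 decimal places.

taxon1–taxon2: 10/26 sites differ → p ≈ 0.384615, d = −0.75 ln(1 − 0.51282) = 0.539341 ≈ 0.539.
taxon1–taxon3: 11/26 sites differ → p ≈ 0.423077, d = −0.75 ln(1 − 0.564103) = 0.622762 ≈ 0.623.
taxon2–taxon3: 14/26 sites differ → p ≈ 0.538462, d = −0.75 ln(1 − 0.717949) = 0.949251 ≈ 0.949.

d(taxon1,taxon2) = 0.539, d(taxon1,taxon3) = 0.623, d(taxon2,taxon3) = 0.949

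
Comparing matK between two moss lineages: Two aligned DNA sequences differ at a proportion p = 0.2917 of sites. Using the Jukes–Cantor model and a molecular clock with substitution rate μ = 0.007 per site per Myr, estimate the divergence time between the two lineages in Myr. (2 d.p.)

26.39

d = −(3/4) ln(1 − 4p/3) = −0.75 ln(1 − 0.388933) = −0.75 ln(0.611067)
  = −0.75 × (-0.492549) = 0.369412 substitutions/site.
Under a molecular clock d = 2μt, so t = d/(2μ) = 0.369412 / (2 × 0.007) = 26.39 Myr.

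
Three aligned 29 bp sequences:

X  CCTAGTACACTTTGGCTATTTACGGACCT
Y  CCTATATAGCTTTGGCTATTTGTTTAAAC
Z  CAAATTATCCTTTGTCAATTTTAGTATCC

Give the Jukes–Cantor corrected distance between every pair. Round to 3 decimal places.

d(X,Y) = 0.602, d(X,Z) = 0.602, d(Y,Z) = 0.683

X–Y: 12/29 sites differ → p ≈ 0.413793, d = −0.75 ln(1 − 0.551724) = 0.601760 ≈ 0.602.
X–Z: 12/29 sites differ → p ≈ 0.413793, d = −0.75 ln(1 − 0.551724) = 0.601760 ≈ 0.602.
Y–Z: 13/29 sites differ → p ≈ 0.448276, d = −0.75 ln(1 − 0.597701) = 0.682920 ≈ 0.683.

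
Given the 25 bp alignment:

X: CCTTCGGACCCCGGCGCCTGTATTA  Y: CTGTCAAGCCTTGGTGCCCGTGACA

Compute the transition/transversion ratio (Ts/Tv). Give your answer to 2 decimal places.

Transitions are A↔G and C↔T; transversions are all other mismatches.
Transitions: 10. Transversions: 2.
R = 10/2 = 5.00.

5.00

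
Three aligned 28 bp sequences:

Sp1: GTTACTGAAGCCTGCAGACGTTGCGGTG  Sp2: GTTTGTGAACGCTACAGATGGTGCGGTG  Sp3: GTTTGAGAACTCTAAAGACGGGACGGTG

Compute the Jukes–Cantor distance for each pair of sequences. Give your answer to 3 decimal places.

d(Sp1,Sp2) = 0.304, d(Sp1,Sp3) = 0.485, d(Sp2,Sp3) = 0.252

Sp1–Sp2: 7/28 sites differ → p = 0.25, d = −0.75 ln(1 − 0.333333) = 0.304098 ≈ 0.304.
Sp1–Sp3: 10/28 sites differ → p ≈ 0.357143, d = −0.75 ln(1 − 0.476191) = 0.484971 ≈ 0.485.
Sp2–Sp3: 6/28 sites differ → p ≈ 0.214286, d = −0.75 ln(1 − 0.285715) = 0.252355 ≈ 0.252.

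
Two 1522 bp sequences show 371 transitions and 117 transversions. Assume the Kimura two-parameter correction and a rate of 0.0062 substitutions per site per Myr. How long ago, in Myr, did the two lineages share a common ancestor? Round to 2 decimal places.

36.87

P = 371/1522 ≈ 0.243758 and Q = 117/1522 ≈ 0.076873.
Under the Kimura two-parameter model, d = −½ ln(1 − 2P − Q) − ¼ ln(1 − 2Q).
1 − 2P − Q = 0.435611, giving −½ ln(0.435611) = 0.415503.
1 − 2Q = 0.846254, giving −¼ ln(0.846254) = 0.041734.
d = 0.415503 + 0.041734 = 0.457237.
Under a molecular clock d = 2μt, so t = d/(2μ) = 0.457237 / (2 × 0.0062) = 36.87 Myr.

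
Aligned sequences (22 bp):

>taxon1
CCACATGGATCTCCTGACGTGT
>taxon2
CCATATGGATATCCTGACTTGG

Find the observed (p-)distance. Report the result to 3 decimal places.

0.182

The sequences differ at 4 of 22 positions (sites 4, 11, 19, 22).
p = 4/22 = 0.181818… ≈ 0.182 (to 3 d.p.).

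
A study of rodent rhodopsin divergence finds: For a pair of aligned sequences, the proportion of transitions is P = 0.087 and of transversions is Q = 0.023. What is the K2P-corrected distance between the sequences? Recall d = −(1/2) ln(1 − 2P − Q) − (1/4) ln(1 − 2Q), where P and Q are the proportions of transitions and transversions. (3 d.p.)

0.121

Under the Kimura two-parameter model, d = −½ ln(1 − 2P − Q) − ¼ ln(1 − 2Q).
1 − 2P − Q = 0.803, giving −½ ln(0.803) = 0.109700.
1 − 2Q = 0.954, giving −¼ ln(0.954) = 0.011773.
d = 0.109700 + 0.011773 = 0.121473.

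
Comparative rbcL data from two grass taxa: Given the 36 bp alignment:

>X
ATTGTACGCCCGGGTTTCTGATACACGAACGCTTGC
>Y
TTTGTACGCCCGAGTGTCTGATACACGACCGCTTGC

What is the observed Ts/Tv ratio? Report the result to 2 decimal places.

0.33

Transitions are A↔G and C↔T; transversions are all other mismatches.
Transitions: 1. Transversions: 3.
R = 1/3 = 0.333333… ≈ 0.33 (to 2 d.p.).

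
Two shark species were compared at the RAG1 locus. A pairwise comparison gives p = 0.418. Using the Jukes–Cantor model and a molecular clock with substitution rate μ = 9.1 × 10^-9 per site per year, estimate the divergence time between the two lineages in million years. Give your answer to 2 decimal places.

d = −(3/4) ln(1 − 4p/3) = −0.75 ln(1 − 0.557333) = −0.75 ln(0.442667)
  = −0.75 × (-0.814937) = 0.611203 substitutions/site.
Under a molecular clock d = 2μt, so t = d/(2μ) = 0.611203 / (2 × 9.1 × 10^-9) = 33.58 million years.

33.58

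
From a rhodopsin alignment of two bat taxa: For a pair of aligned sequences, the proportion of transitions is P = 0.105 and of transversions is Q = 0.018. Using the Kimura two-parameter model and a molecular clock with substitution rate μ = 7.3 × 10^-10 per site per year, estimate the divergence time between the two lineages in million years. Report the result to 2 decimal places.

Under the Kimura two-parameter model, d = −½ ln(1 − 2P − Q) − ¼ ln(1 − 2Q).
1 − 2P − Q = 0.772, giving −½ ln(0.772) = 0.129385.
1 − 2Q = 0.964, giving −¼ ln(0.964) = 0.009166.
d = 0.129385 + 0.009166 = 0.138551.
Under a molecular clock d = 2μt, so t = d/(2μ) = 0.138551 / (2 × 7.3 × 10^-10) = 94.90 million years.

94.90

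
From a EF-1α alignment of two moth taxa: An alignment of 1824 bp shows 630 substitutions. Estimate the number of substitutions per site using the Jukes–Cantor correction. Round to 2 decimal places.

p = 630/1824 ≈ 0.345395.
d = −(3/4) ln(1 − 4p/3) = −0.75 ln(1 − 0.460527) = −0.75 ln(0.539473)
  = −0.75 × (-0.617163) = 0.462872 substitutions/site.

0.46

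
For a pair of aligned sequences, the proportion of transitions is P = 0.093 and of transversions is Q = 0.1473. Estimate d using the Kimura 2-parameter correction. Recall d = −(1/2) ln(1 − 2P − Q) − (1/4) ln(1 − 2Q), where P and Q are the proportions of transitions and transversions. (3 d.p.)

Under the Kimura two-parameter model, d = −½ ln(1 − 2P − Q) − ¼ ln(1 − 2Q).
1 − 2P − Q = 0.6667, giving −½ ln(0.6667) = 0.202708.
1 − 2Q = 0.7054, giving −¼ ln(0.7054) = 0.087248.
d = 0.202708 + 0.087248 = 0.289956.

0.290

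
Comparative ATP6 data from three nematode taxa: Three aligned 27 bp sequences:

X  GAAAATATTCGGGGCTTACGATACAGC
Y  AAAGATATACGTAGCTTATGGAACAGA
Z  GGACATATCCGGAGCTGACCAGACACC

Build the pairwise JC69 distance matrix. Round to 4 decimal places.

X–Y: 9/27 sites differ → p ≈ 0.333333, d = −0.75 ln(1 − 0.444444) = 0.440839 ≈ 0.4408.
X–Z: 8/27 sites differ → p ≈ 0.296296, d = −0.75 ln(1 − 0.395061) = 0.376971 ≈ 0.3770.
Y–Z: 12/27 sites differ → p ≈ 0.444444, d = −0.75 ln(1 − 0.592592) = 0.673455 ≈ 0.6735.

d(X,Y) = 0.4408, d(X,Z) = 0.3770, d(Y,Z) = 0.6735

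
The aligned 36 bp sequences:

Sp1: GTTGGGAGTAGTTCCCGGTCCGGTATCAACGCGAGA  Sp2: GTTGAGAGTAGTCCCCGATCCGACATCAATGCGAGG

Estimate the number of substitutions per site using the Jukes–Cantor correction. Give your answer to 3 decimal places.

The sequences differ at 7 of 36 sites (5, 13, 18, 23, 24, 30, 36), so p = 7/36 ≈ 0.194444.
d = −(3/4) ln(1 − 4p/3) = −0.75 ln(1 − 0.259259) = −0.75 ln(0.740741)
  = −0.75 × (-0.300104) = 0.225078 substitutions/site.

0.225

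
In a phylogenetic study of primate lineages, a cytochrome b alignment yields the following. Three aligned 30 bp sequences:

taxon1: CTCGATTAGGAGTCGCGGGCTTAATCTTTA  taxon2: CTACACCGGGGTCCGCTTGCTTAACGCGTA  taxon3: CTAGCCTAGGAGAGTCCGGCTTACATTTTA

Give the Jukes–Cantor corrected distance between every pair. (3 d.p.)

taxon1–taxon2: 14/30 sites differ → p ≈ 0.466667, d = −0.75 ln(1 − 0.622223) = 0.730088 ≈ 0.730.
taxon1–taxon3: 10/30 sites differ → p ≈ 0.333333, d = −0.75 ln(1 − 0.444444) = 0.440839 ≈ 0.441.
taxon2–taxon3: 16/30 sites differ → p ≈ 0.533333, d = −0.75 ln(1 − 0.711111) = 0.931285 ≈ 0.931.

d(taxon1,taxon2) = 0.730, d(taxon1,taxon3) = 0.441, d(taxon2,taxon3) = 0.931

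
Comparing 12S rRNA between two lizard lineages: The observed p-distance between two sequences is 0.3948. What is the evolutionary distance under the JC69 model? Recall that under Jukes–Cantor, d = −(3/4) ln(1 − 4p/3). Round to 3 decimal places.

0.561

d = −(3/4) ln(1 − 4p/3) = −0.75 ln(1 − 0.5264) = −0.75 ln(0.4736)
  = −0.75 × (-0.747392) = 0.560544 substitutions/site.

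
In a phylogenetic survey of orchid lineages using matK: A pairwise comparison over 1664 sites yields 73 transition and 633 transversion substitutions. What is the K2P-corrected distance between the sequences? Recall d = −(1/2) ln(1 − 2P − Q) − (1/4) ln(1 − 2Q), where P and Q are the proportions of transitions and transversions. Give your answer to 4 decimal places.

P = 73/1664 ≈ 0.04387 and Q = 633/1664 ≈ 0.380409.
Under the Kimura two-parameter model, d = −½ ln(1 − 2P − Q) − ¼ ln(1 − 2Q).
1 − 2P − Q = 0.531851, giving −½ ln(0.531851) = 0.315696.
1 − 2Q = 0.239182, giving −¼ ln(0.239182) = 0.357633.
d = 0.315696 + 0.357633 = 0.673329.

0.6733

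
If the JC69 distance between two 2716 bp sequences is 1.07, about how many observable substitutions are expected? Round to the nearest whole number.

Invert JC69: p = (3/4)(1 − e^(−4d/3)) = 0.75 × (1 − e^(-1.426667)) = 0.75 × (1 − 0.240108) = 0.569919.
Expected differing sites = pL ≈ 0.569919 × 2716 = 1547.900004 ≈ 1548.

1548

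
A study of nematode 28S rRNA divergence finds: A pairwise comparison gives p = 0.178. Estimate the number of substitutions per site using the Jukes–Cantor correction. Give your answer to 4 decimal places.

d = −(3/4) ln(1 − 4p/3) = −0.75 ln(1 − 0.237333) = −0.75 ln(0.762667)
  = −0.75 × (-0.270934) = 0.203201 substitutions/site.

0.2032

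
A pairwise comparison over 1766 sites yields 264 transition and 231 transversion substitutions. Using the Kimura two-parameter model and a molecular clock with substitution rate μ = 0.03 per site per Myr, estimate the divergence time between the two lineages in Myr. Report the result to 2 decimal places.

5.94

P = 264/1766 ≈ 0.14949 and Q = 231/1766 ≈ 0.130804.
Under the Kimura two-parameter model, d = −½ ln(1 − 2P − Q) − ¼ ln(1 − 2Q).
1 − 2P − Q = 0.570216, giving −½ ln(0.570216) = 0.280870.
1 − 2Q = 0.738392, giving −¼ ln(0.738392) = 0.075820.
d = 0.280870 + 0.075820 = 0.356690.
Under a molecular clock d = 2μt, so t = d/(2μ) = 0.356690 / (2 × 0.03) = 5.94 Myr.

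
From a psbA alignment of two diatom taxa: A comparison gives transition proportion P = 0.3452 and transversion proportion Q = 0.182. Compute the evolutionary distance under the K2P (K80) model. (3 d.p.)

Under the Kimura two-parameter model, d = −½ ln(1 − 2P − Q) − ¼ ln(1 − 2Q).
1 − 2P − Q = 0.1276, giving −½ ln(0.1276) = 1.029427.
1 − 2Q = 0.636, giving −¼ ln(0.636) = 0.113139.
d = 1.029427 + 0.113139 = 1.142566.

1.143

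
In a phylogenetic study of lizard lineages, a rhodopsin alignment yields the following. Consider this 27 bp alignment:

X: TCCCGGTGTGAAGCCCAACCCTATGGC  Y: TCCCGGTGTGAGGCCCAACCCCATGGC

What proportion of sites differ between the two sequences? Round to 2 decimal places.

The sequences differ at 2 of 27 positions (sites 12, 22).
p = 2/27 = 0.074074… ≈ 0.07 (to 2 d.p.).

0.07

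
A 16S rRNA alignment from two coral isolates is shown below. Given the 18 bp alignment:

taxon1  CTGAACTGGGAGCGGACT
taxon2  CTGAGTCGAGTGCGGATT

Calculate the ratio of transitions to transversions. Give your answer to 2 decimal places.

Transitions are A↔G and C↔T; transversions are all other mismatches.
Transitions: 5. Transversions: 1.
R = 5/1 = 5.00.

5.00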